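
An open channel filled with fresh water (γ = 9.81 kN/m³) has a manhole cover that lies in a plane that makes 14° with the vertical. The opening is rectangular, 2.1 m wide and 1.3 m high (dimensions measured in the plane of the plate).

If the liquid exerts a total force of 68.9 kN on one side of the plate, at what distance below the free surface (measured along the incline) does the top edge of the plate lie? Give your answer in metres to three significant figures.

γ = 9.81 kN/m³.
A = 2.1 × 1.3 = 2.73 m².
From F = γ·h_c·A, the centroid depth is h_c = 68.9/(9.81 × 2.73) = 2.57269 m.
The plate makes 14° with the vertical, i.e. θ = 90° − 14° = 76° to the horizontal. Measuring y along the incline from the free-surface line, vertical depth h = y·sinθ with sinθ = 0.970296.
Along the incline, y_c = h_c/sinθ = 2.57269/0.970296 = 2.65145 m.
The centroid lies 1.3/2 = 0.65 m below the top edge, so the top edge sits at y_top = 2.65145 − 0.65 = 2.00145 m along the incline.

y_top ≈ 2.00 m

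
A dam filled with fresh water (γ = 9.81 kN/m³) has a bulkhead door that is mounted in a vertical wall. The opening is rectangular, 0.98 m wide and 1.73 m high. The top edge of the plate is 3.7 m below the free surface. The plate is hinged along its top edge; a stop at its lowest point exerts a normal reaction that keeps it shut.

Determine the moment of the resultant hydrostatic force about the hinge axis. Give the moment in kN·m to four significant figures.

M ≈ 69.82 kN·m

γ = 9.81 kN/m³.
The centroid lies 1.73/2 = 0.865 m below the top edge, so the centroid depth is h_c = 3.7 + 0.865 = 4.565 m.
A = 0.98 × 1.73 = 1.6954 m².
Resultant F = γ·h_c·A = 9.81 × 4.565 × 1.6954 = 75.9245 kN.
I_c = b·h³/12 = 0.98 × 1.73³/12 = 0.422847 m⁴.
Centre of pressure: y_p = y_c + I_c/(y_c·A) = 4.565 + 0.422847/(4.565 × 1.6954) = 4.565 + 0.0546349 = 4.61963 m along the plane.
The resultant acts 0.865 + 0.0546349 = 0.919635 m (along the plate) below the hinge at the top edge, so the moment about the hinge is M = F × 0.919635 = 75.9245 × 0.919635 = 69.8228 kN·m.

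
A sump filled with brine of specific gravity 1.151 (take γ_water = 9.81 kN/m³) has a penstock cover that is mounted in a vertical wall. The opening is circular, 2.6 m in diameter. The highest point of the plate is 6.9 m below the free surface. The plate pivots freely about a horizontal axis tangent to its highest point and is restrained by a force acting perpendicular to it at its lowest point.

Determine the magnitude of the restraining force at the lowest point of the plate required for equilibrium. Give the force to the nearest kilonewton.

P ≈ 256 kN

γ = 1.151 × 9.81 = 11.29131 kN/m³.
The centroid is at the centre, 1.3 m below the top of the plate, so the centroid depth is h_c = 6.9 + 1.3 = 8.2 m.
A = π(1.3)² = 5.30929 m².
Resultant F = γ·h_c·A = 11.29131 × 8.2 × 5.30929 = 491.58 kN.
I_c = πr⁴/4 = π × 1.3⁴/4 = 2.24318 m⁴.
Centre of pressure: y_p = y_c + I_c/(y_c·A) = 8.2 + 2.24318/(8.2 × 5.30929) = 8.2 + 0.0515245 = 8.25152 m along the plane.
The resultant acts 1.3 + 0.0515245 = 1.35152 m (along the plate) below the hinge at the top edge, so the moment about the hinge is M = F × 1.35152 = 491.58 × 1.35152 = 664.38 kN·m.
A normal force at the bottom, 2.6 m from the hinge, must supply this moment: P = 664.38/2.6 = 255.531 kN.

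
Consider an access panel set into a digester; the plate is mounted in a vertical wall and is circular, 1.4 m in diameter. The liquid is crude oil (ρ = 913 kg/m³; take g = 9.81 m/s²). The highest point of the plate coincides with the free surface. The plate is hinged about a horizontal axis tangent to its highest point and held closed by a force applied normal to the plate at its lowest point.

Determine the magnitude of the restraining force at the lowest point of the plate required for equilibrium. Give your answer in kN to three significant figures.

γ = ρg = 913 × 9.81 / 1000 = 8.95653 kN/m³.
The centroid is at the centre, 0.7 m below the top of the plate, so the centroid depth is h_c = 0.7 m.
A = π(0.7)² = 1.53938 m².
Resultant F = γ·h_c·A = 8.95653 × 0.7 × 1.53938 = 9.65125 kN.
I_c = πr⁴/4 = π × 0.7⁴/4 = 0.188574 m⁴.
Centre of pressure: y_p = y_c + I_c/(y_c·A) = 0.7 + 0.188574/(0.7 × 1.53938) = 0.7 + 0.175 = 0.875 m along the plane.
The resultant acts 0.7 + 0.175 = 0.875 m (along the plate) below the hinge at the top edge, so the moment about the hinge is M = F × 0.875 = 9.65125 × 0.875 = 8.44484 kN·m.
A normal force at the bottom, 1.4 m from the hinge, must supply this moment: P = 8.44484/1.4 = 6.03203 kN.

P ≈ 6.03 kN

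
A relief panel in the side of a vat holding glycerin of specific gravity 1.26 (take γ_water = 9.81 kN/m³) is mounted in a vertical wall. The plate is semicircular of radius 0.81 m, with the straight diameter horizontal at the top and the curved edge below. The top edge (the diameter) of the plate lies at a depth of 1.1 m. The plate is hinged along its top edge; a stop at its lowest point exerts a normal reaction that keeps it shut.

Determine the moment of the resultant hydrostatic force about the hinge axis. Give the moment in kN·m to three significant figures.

γ = 1.26 × 9.81 = 12.3606 kN/m³.
The centroid of a semicircle lies 4r/(3π) = 0.343775 m from the diameter, here below the top edge, so the centroid depth is h_c = 1.1 + 0.343775 = 1.44378 m.
A = πr²/2 = π × 0.81²/2 = 1.0306 m².
Resultant F = γ·h_c·A = 12.3606 × 1.44378 × 1.0306 = 18.3921 kN.
I_c = (π/8 − 8/(9π))·r⁴ = 0.109757 × 0.81⁴ = 0.0472468 m⁴.
Centre of pressure: y_p = y_c + I_c/(y_c·A) = 1.44378 + 0.0472468/(1.44378 × 1.0306) = 1.44378 + 0.0317527 = 1.47553 m along the plane.
The resultant acts 0.343775 + 0.0317527 = 0.375528 m (along the plate) below the hinge at the top edge, so the moment about the hinge is M = F × 0.375528 = 18.3921 × 0.375528 = 6.90675 kN·m.

M ≈ 6.91 kN·m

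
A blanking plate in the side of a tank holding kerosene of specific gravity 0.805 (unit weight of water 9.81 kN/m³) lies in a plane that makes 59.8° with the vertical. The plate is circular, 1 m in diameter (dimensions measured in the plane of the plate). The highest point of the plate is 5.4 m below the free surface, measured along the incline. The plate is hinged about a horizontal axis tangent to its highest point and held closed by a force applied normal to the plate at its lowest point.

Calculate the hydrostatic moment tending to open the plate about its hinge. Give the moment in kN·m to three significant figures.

M ≈ 9.40 kN·m

γ = 0.805 × 9.81 = 7.89705 kN/m³.
The plate makes 59.8° with the vertical, i.e. θ = 90° − 59.8° = 30.2° to the horizontal. Measuring y along the incline from the free-surface line, vertical depth h = y·sinθ with sinθ = 0.503020.
The centroid is at the centre, 0.5 m below the top of the plate, so y_c = 5.4 + 0.5 = 5.9 m and h_c = 5.9 × 0.503020 = 2.96782 m.
A = π(0.5)² = 0.785398 m².
Resultant F = γ·h_c·A = 7.89705 × 2.96782 × 0.785398 = 18.4074 kN.
I_c = πr⁴/4 = π × 0.5⁴/4 = 0.0490874 m⁴.
Centre of pressure: y_p = y_c + I_c/(y_c·A) = 5.9 + 0.0490874/(5.9 × 0.785398) = 5.9 + 0.0105932 = 5.91059 m along the plane.
The resultant acts 0.5 + 0.0105932 = 0.510593 m (along the plate) below the hinge at the top edge, so the moment about the hinge is M = F × 0.510593 = 18.4074 × 0.510593 = 9.39869 kN·m.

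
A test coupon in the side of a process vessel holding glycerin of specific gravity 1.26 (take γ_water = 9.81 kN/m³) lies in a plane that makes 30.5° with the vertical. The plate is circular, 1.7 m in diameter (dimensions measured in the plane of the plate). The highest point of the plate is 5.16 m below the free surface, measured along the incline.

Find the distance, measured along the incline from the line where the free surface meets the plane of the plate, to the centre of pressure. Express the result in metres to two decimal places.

γ = 1.26 × 9.81 = 12.3606 kN/m³.
The plate makes 30.5° with the vertical, i.e. θ = 90° − 30.5° = 59.5° to the horizontal. Measuring y along the incline from the free-surface line, vertical depth h = y·sinθ with sinθ = 0.861629.
The centroid is at the centre, 0.85 m below the top of the plate, so y_c = 5.16 + 0.85 = 6.01 m and h_c = 6.01 × 0.861629 = 5.17839 m.
A = π(0.85)² = 2.2698 m².
Resultant F = γ·h_c·A = 12.3606 × 5.17839 × 2.2698 = 145.285 kN.
I_c = πr⁴/4 = π × 0.85⁴/4 = 0.409983 m⁴.
Centre of pressure: y_p = y_c + I_c/(y_c·A) = 6.01 + 0.409983/(6.01 × 2.2698) = 6.01 + 0.0300541 = 6.04005 m along the plane.

y_p = 6.04 m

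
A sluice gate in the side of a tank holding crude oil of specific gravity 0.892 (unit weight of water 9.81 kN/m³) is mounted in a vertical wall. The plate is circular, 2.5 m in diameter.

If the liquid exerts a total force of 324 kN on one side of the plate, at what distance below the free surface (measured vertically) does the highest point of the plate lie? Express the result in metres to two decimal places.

d_top ≈ 6.29 m

γ = 0.892 × 9.81 = 8.75052 kN/m³.
A = π(1.25)² = 4.90874 m².
From F = γ·h_c·A, the centroid depth is h_c = 324/(8.75052 × 4.90874) = 7.54295 m.
The centroid is at the centre, 1.25 m below the top of the plate, so the highest point sits at h_top = 7.54295 − 1.25 = 6.29295 m below the surface.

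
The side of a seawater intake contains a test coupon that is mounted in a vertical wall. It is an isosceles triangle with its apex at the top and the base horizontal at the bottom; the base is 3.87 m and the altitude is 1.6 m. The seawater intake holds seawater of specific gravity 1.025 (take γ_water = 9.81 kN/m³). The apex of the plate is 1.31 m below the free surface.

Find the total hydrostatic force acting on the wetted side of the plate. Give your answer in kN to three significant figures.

γ = 1.025 × 9.81 = 10.05525 kN/m³.
With the apex up, the centroid sits 2h/3 = 2 × 1.6/3 = 1.06667 m below the apex, so the centroid depth is h_c = 1.31 + 1.06667 = 2.37667 m.
A = ½ × 3.87 × 1.6 = 3.096 m².
Resultant F = γ·h_c·A = 10.05525 × 2.37667 × 3.096 = 73.9882 kN.

F ≈ 74.0 kN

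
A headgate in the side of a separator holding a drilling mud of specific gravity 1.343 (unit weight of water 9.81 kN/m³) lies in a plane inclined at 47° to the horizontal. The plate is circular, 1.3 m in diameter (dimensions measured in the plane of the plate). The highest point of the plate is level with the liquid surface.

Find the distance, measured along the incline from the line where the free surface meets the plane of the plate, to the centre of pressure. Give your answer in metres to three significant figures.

y_p = 0.813 m

γ = 1.343 × 9.81 = 13.17483 kN/m³.
Let θ = 47° be the plate's angle to the horizontal; measure y along the incline from where the plane meets the free surface. Vertical depth h = y·sinθ with sinθ = 0.731354.
The centroid is at the centre, 0.65 m below the top of the plate, so y_c = 0.65 m and h_c = 0.65 × 0.731354 = 0.47538 m.
A = π(0.65)² = 1.32732 m².
Resultant F = γ·h_c·A = 13.17483 × 0.47538 × 1.32732 = 8.31307 kN.
I_c = πr⁴/4 = π × 0.65⁴/4 = 0.140198 m⁴.
Centre of pressure: y_p = y_c + I_c/(y_c·A) = 0.65 + 0.140198/(0.65 × 1.32732) = 0.65 + 0.1625 = 0.8125 m along the plane.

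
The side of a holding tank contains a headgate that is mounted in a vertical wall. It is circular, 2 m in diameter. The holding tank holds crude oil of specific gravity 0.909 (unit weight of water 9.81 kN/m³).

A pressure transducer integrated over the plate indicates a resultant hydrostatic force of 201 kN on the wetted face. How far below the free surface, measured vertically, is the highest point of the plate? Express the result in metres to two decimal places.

d_top ≈ 6.17 m

γ = 0.909 × 9.81 = 8.91729 kN/m³.
A = π(1)² = 3.14159 m².
From F = γ·h_c·A, the centroid depth is h_c = 201/(8.91729 × 3.14159) = 7.17486 m.
The centroid is at the centre, 1 m below the top of the plate, so the highest point sits at h_top = 7.17486 − 1 = 6.17486 m below the surface.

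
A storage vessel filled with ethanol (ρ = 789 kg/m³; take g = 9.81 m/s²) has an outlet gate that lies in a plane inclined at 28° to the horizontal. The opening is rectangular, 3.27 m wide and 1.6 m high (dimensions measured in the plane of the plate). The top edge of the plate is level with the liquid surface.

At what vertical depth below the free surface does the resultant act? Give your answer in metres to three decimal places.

γ = ρg = 789 × 9.81 / 1000 = 7.74009 kN/m³.
Let θ = 28° be the plate's angle to the horizontal; measure y along the incline from where the plane meets the free surface. Vertical depth h = y·sinθ with sinθ = 0.469472.
The centroid lies 1.6/2 = 0.8 m below the top edge, so y_c = 0.8 m and h_c = 0.8 × 0.469472 = 0.375578 m.
A = 3.27 × 1.6 = 5.232 m².
Resultant F = γ·h_c·A = 7.74009 × 0.375578 × 5.232 = 15.2095 kN.
I_c = b·h³/12 = 3.27 × 1.6³/12 = 1.11616 m⁴.
Centre of pressure: y_p = y_c + I_c/(y_c·A) = 0.8 + 1.11616/(0.8 × 5.232) = 0.8 + 0.266667 = 1.06667 m along the plane.
Vertically, h_p = y_p·sinθ = 1.06667 × 0.469472 = 0.500772 m.

h_p = 0.501 m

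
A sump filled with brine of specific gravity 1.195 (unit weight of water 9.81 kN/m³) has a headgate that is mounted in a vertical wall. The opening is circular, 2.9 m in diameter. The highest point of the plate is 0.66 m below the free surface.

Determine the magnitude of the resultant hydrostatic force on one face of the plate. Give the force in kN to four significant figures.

γ = 1.195 × 9.81 = 11.72295 kN/m³.
The centroid is at the centre, 1.45 m below the top of the plate, so the centroid depth is h_c = 0.66 + 1.45 = 2.11 m.
A = π(1.45)² = 6.6052 m².
Resultant F = γ·h_c·A = 11.72295 × 2.11 × 6.6052 = 163.382 kN.

F ≈ 163.4 kN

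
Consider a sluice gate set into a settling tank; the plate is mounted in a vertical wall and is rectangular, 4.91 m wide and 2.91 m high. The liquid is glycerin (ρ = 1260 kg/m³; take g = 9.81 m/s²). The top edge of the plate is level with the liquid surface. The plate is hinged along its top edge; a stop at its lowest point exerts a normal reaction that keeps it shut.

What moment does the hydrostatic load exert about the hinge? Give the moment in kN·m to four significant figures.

M ≈ 498.5 kN·m

γ = ρg = 1260 × 9.81 / 1000 = 12.3606 kN/m³.
The centroid lies 2.91/2 = 1.455 m below the top edge, so the centroid depth is h_c = 1.455 m.
A = 4.91 × 2.91 = 14.2881 m².
Resultant F = γ·h_c·A = 12.3606 × 1.455 × 14.2881 = 256.967 kN.
I_c = b·h³/12 = 4.91 × 2.91³/12 = 10.0828 m⁴.
Centre of pressure: y_p = y_c + I_c/(y_c·A) = 1.455 + 10.0828/(1.455 × 14.2881) = 1.455 + 0.485002 = 1.94 m along the plane.
The resultant acts 1.455 + 0.485002 = 1.94 m (along the plate) below the hinge at the top edge, so the moment about the hinge is M = F × 1.94 = 256.967 × 1.94 = 498.516 kN·m.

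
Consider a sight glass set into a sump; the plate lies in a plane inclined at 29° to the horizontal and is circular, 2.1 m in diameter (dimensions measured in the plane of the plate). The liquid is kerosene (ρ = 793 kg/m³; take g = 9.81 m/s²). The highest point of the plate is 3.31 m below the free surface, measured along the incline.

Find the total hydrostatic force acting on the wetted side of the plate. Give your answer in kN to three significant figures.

F ≈ 57.0 kN

γ = ρg = 793 × 9.81 / 1000 = 7.77933 kN/m³.
Let θ = 29° be the plate's angle to the horizontal; measure y along the incline from where the plane meets the free surface. Vertical depth h = y·sinθ with sinθ = 0.484810.
The centroid is at the centre, 1.05 m below the top of the plate, so y_c = 3.31 + 1.05 = 4.36 m and h_c = 4.36 × 0.484810 = 2.11377 m.
A = π(1.05)² = 3.46361 m².
Resultant F = γ·h_c·A = 7.77933 × 2.11377 × 3.46361 = 56.9546 kN.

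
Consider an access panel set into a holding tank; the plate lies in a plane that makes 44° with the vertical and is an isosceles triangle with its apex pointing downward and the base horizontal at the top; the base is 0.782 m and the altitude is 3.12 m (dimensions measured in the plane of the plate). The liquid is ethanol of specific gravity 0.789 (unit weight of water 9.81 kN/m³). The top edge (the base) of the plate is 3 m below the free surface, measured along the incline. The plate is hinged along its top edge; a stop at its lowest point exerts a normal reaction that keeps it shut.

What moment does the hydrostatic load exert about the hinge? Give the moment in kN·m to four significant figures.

γ = 0.789 × 9.81 = 7.74009 kN/m³.
The plate makes 44° with the vertical, i.e. θ = 90° − 44° = 46° to the horizontal. Measuring y along the incline from the free-surface line, vertical depth h = y·sinθ with sinθ = 0.719340.
With the apex down, the centroid sits h/3 = 3.12/3 = 1.04 m below the base (the top edge), so y_c = 3 + 1.04 = 4.04 m and h_c = 4.04 × 0.719340 = 2.90613 m.
A = ½ × 0.782 × 3.12 = 1.21992 m².
Resultant F = γ·h_c·A = 7.74009 × 2.90613 × 1.21992 = 27.4405 kN.
I_c = b·h³/36 = 0.782 × 3.12³/36 = 0.659733 m⁴.
Centre of pressure: y_p = y_c + I_c/(y_c·A) = 4.04 + 0.659733/(4.04 × 1.21992) = 4.04 + 0.133861 = 4.17386 m along the plane.
The resultant acts 1.04 + 0.133861 = 1.17386 m (along the plate) below the hinge at the top edge, so the moment about the hinge is M = F × 1.17386 = 27.4405 × 1.17386 = 32.2113 kN·m.

M ≈ 32.21 kN·m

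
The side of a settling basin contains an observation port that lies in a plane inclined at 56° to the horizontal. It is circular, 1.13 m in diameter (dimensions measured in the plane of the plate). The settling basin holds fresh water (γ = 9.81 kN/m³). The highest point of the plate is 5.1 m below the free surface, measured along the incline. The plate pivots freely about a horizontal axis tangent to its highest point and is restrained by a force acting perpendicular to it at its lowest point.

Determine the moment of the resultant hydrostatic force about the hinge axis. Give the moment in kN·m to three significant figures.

γ = 9.81 kN/m³.
Let θ = 56° be the plate's angle to the horizontal; measure y along the incline from where the plane meets the free surface. Vertical depth h = y·sinθ with sinθ = 0.829038.
The centroid is at the centre, 0.565 m below the top of the plate, so y_c = 5.1 + 0.565 = 5.665 m and h_c = 5.665 × 0.829038 = 4.6965 m.
A = π(0.565)² = 1.00287 m².
Resultant F = γ·h_c·A = 9.81 × 4.6965 × 1.00287 = 46.2049 kN.
I_c = πr⁴/4 = π × 0.565⁴/4 = 0.0800357 m⁴.
Centre of pressure: y_p = y_c + I_c/(y_c·A) = 5.665 + 0.0800357/(5.665 × 1.00287) = 5.665 + 0.0140877 = 5.67909 m along the plane.
The resultant acts 0.565 + 0.0140877 = 0.579088 m (along the plate) below the hinge at the top edge, so the moment about the hinge is M = F × 0.579088 = 46.2049 × 0.579088 = 26.7567 kN·m.

M ≈ 26.8 kN·m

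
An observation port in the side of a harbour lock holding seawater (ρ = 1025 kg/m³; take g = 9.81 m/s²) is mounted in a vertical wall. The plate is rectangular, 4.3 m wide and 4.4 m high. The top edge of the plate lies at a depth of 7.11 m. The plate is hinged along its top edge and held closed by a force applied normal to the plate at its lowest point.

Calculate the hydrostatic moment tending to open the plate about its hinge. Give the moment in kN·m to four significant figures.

γ = ρg = 1025 × 9.81 / 1000 = 10.05525 kN/m³.
The centroid lies 4.4/2 = 2.2 m below the top edge, so the centroid depth is h_c = 7.11 + 2.2 = 9.31 m.
A = 4.3 × 4.4 = 18.92 m².
Resultant F = γ·h_c·A = 10.05525 × 9.31 × 18.92 = 1771.18 kN.
I_c = b·h³/12 = 4.3 × 4.4³/12 = 30.5243 m⁴.
Centre of pressure: y_p = y_c + I_c/(y_c·A) = 9.31 + 30.5243/(9.31 × 18.92) = 9.31 + 0.173291 = 9.48329 m along the plane.
The resultant acts 2.2 + 0.173291 = 2.37329 m (along the plate) below the hinge at the top edge, so the moment about the hinge is M = F × 2.37329 = 1771.18 × 2.37329 = 4203.52 kN·m.

M ≈ 4204 kN·m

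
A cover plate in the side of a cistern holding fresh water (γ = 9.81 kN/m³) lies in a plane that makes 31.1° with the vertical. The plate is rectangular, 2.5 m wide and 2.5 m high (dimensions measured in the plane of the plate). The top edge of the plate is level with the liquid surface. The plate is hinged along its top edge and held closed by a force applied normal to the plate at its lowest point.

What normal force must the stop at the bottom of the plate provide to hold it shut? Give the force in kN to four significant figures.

γ = 9.81 kN/m³.
The plate makes 31.1° with the vertical, i.e. θ = 90° − 31.1° = 58.9° to the horizontal. Measuring y along the incline from the free-surface line, vertical depth h = y·sinθ with sinθ = 0.856267.
The centroid lies 2.5/2 = 1.25 m below the top edge, so y_c = 1.25 m and h_c = 1.25 × 0.856267 = 1.07033 m.
A = 2.5 × 2.5 = 6.25 m².
Resultant F = γ·h_c·A = 9.81 × 1.07033 × 6.25 = 65.6246 kN.
I_c = b·h³/12 = 2.5 × 2.5³/12 = 3.25521 m⁴.
Centre of pressure: y_p = y_c + I_c/(y_c·A) = 1.25 + 3.25521/(1.25 × 6.25) = 1.25 + 0.416667 = 1.66667 m along the plane.
The resultant acts 1.25 + 0.416667 = 1.66667 m (along the plate) below the hinge at the top edge, so the moment about the hinge is M = F × 1.66667 = 65.6246 × 1.66667 = 109.375 kN·m.
A normal force at the bottom, 2.5 m from the hinge, must supply this moment: P = 109.375/2.5 = 43.75 kN.

P ≈ 43.75 kN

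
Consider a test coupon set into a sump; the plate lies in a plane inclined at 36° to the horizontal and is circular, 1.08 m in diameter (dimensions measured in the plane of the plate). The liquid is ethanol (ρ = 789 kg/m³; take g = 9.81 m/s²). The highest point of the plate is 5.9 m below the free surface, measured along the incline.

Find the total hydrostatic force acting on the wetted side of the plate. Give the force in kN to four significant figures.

F ≈ 26.84 kN

γ = ρg = 789 × 9.81 / 1000 = 7.74009 kN/m³.
Let θ = 36° be the plate's angle to the horizontal; measure y along the incline from where the plane meets the free surface. Vertical depth h = y·sinθ with sinθ = 0.587785.
The centroid is at the centre, 0.54 m below the top of the plate, so y_c = 5.9 + 0.54 = 6.44 m and h_c = 6.44 × 0.587785 = 3.78534 m.
A = π(0.54)² = 0.916088 m².
Resultant F = γ·h_c·A = 7.74009 × 3.78534 × 0.916088 = 26.8403 kN.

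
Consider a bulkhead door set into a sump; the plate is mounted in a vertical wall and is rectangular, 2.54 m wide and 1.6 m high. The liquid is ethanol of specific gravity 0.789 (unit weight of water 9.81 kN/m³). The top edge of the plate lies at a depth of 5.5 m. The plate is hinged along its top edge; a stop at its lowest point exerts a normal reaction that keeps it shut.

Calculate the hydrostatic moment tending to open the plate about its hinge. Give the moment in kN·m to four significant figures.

M ≈ 165.2 kN·m

γ = 0.789 × 9.81 = 7.74009 kN/m³.
The centroid lies 1.6/2 = 0.8 m below the top edge, so the centroid depth is h_c = 5.5 + 0.8 = 6.3 m.
A = 2.54 × 1.6 = 4.064 m².
Resultant F = γ·h_c·A = 7.74009 × 6.3 × 4.064 = 198.171 kN.
I_c = b·h³/12 = 2.54 × 1.6³/12 = 0.866987 m⁴.
Centre of pressure: y_p = y_c + I_c/(y_c·A) = 6.3 + 0.866987/(6.3 × 4.064) = 6.3 + 0.0338624 = 6.33386 m along the plane.
The resultant acts 0.8 + 0.0338624 = 0.833862 m (along the plate) below the hinge at the top edge, so the moment about the hinge is M = F × 0.833862 = 198.171 × 0.833862 = 165.247 kN·m.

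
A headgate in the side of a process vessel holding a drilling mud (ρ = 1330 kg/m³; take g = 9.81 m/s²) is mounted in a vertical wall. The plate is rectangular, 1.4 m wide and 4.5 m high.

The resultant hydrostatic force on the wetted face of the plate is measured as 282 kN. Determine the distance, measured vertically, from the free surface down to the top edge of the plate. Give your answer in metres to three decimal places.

γ = ρg = 1330 × 9.81 / 1000 = 13.0473 kN/m³.
A = 1.4 × 4.5 = 6.3 m².
From F = γ·h_c·A, the centroid depth is h_c = 282/(13.0473 × 6.3) = 3.43074 m.
The centroid lies 4.5/2 = 2.25 m below the top edge, so the top edge sits at h_top = 3.43074 − 2.25 = 1.18074 m below the surface.

d_top ≈ 1.181 m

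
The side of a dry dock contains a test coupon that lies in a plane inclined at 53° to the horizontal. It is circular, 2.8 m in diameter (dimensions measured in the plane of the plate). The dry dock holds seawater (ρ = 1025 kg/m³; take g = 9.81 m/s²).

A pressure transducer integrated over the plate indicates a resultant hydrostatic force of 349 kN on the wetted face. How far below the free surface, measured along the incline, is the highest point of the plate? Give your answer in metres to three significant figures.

γ = ρg = 1025 × 9.81 / 1000 = 10.05525 kN/m³.
A = π(1.4)² = 6.15752 m².
From F = γ·h_c·A, the centroid depth is h_c = 349/(10.05525 × 6.15752) = 5.63672 m.
Let θ = 53° be the plate's angle to the horizontal; measure y along the incline from where the plane meets the free surface. Vertical depth h = y·sinθ with sinθ = 0.798636.
Along the incline, y_c = h_c/sinθ = 5.63672/0.798636 = 7.05793 m.
The centroid is at the centre, 1.4 m below the top of the plate, so the highest point sits at y_top = 7.05793 − 1.4 = 5.65793 m along the incline.

y_top ≈ 5.66 m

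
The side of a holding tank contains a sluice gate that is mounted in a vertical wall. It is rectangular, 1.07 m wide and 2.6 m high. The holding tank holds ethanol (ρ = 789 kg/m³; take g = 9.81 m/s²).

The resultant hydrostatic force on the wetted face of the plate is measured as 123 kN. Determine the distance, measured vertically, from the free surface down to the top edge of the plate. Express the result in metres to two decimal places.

d_top ≈ 4.41 m

γ = ρg = 789 × 9.81 / 1000 = 7.74009 kN/m³.
A = 1.07 × 2.6 = 2.782 m².
From F = γ·h_c·A, the centroid depth is h_c = 123/(7.74009 × 2.782) = 5.71218 m.
The centroid lies 2.6/2 = 1.3 m below the top edge, so the top edge sits at h_top = 5.71218 − 1.3 = 4.41218 m below the surface.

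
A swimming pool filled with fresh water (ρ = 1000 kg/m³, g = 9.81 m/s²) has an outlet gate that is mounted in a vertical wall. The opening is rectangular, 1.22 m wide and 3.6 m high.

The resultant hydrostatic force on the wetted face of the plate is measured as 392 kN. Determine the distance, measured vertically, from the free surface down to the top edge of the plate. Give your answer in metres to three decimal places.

γ = ρg = 1000 × 9.81 = 9810 N/m³ = 9.81 kN/m³.
A = 1.22 × 3.6 = 4.392 m².
From F = γ·h_c·A, the centroid depth is h_c = 392/(9.81 × 4.392) = 9.09818 m.
The centroid lies 3.6/2 = 1.8 m below the top edge, so the top edge sits at h_top = 9.09818 − 1.8 = 7.29818 m below the surface.

d_top ≈ 7.298 m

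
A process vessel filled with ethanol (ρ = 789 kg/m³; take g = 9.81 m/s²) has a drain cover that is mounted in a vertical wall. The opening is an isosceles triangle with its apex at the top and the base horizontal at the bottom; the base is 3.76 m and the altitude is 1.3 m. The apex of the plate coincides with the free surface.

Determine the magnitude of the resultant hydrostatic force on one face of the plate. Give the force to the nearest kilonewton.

F ≈ 16 kN

γ = ρg = 789 × 9.81 / 1000 = 7.74009 kN/m³.
With the apex up, the centroid sits 2h/3 = 2 × 1.3/3 = 0.866667 m below the apex, so the centroid depth is h_c = 0.866667 m.
A = ½ × 3.76 × 1.3 = 2.444 m².
Resultant F = γ·h_c·A = 7.74009 × 0.866667 × 2.444 = 16.3945 kN.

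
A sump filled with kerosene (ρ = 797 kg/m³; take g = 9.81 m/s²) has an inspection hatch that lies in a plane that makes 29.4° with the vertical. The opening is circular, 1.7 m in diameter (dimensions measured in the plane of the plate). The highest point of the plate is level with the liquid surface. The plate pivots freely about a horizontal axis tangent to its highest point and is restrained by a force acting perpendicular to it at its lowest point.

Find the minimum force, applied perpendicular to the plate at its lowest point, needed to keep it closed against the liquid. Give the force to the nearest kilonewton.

P ≈ 8 kN

γ = ρg = 797 × 9.81 / 1000 = 7.81857 kN/m³.
The plate makes 29.4° with the vertical, i.e. θ = 90° − 29.4° = 60.6° to the horizontal. Measuring y along the incline from the free-surface line, vertical depth h = y·sinθ with sinθ = 0.871214.
The centroid is at the centre, 0.85 m below the top of the plate, so y_c = 0.85 m and h_c = 0.85 × 0.871214 = 0.740532 m.
A = π(0.85)² = 2.2698 m².
Resultant F = γ·h_c·A = 7.81857 × 0.740532 × 2.2698 = 13.1419 kN.
I_c = πr⁴/4 = π × 0.85⁴/4 = 0.409983 m⁴.
Centre of pressure: y_p = y_c + I_c/(y_c·A) = 0.85 + 0.409983/(0.85 × 2.2698) = 0.85 + 0.2125 = 1.0625 m along the plane.
The resultant acts 0.85 + 0.2125 = 1.0625 m (along the plate) below the hinge at the top edge, so the moment about the hinge is M = F × 1.0625 = 13.1419 × 1.0625 = 13.9633 kN·m.
A normal force at the bottom, 1.7 m from the hinge, must supply this moment: P = 13.9633/1.7 = 8.21371 kN.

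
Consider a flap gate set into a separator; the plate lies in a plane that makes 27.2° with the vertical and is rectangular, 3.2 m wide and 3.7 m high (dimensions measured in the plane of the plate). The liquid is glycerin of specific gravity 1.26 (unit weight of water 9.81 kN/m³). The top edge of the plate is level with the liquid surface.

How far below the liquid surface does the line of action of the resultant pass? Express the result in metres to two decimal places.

h_p = 2.19 m

γ = 1.26 × 9.81 = 12.3606 kN/m³.
The plate makes 27.2° with the vertical, i.e. θ = 90° − 27.2° = 62.8° to the horizontal. Measuring y along the incline from the free-surface line, vertical depth h = y·sinθ with sinθ = 0.889416.
The centroid lies 3.7/2 = 1.85 m below the top edge, so y_c = 1.85 m and h_c = 1.85 × 0.889416 = 1.64542 m.
A = 3.2 × 3.7 = 11.84 m².
Resultant F = γ·h_c·A = 12.3606 × 1.64542 × 11.84 = 240.806 kN.
I_c = b·h³/12 = 3.2 × 3.7³/12 = 13.5075 m⁴.
Centre of pressure: y_p = y_c + I_c/(y_c·A) = 1.85 + 13.5075/(1.85 × 11.84) = 1.85 + 0.616668 = 2.46667 m along the plane.
Vertically, h_p = y_p·sinθ = 2.46667 × 0.889416 = 2.1939 m.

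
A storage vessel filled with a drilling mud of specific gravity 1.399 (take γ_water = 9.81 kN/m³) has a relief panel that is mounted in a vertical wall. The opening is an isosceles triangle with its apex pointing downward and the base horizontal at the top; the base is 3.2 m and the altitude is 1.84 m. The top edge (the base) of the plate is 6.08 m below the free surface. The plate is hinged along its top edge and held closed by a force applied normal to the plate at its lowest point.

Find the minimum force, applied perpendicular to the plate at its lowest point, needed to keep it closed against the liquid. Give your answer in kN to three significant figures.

P ≈ 94.3 kN

γ = 1.399 × 9.81 = 13.72419 kN/m³.
With the apex down, the centroid sits h/3 = 1.84/3 = 0.613333 m below the base (the top edge), so the centroid depth is h_c = 6.08 + 0.613333 = 6.69333 m.
A = ½ × 3.2 × 1.84 = 2.944 m².
Resultant F = γ·h_c·A = 13.72419 × 6.69333 × 2.944 = 270.437 kN.
I_c = b·h³/36 = 3.2 × 1.84³/36 = 0.553734 m⁴.
Centre of pressure: y_p = y_c + I_c/(y_c·A) = 6.69333 + 0.553734/(6.69333 × 2.944) = 6.69333 + 0.028101 = 6.72143 m along the plane.
The resultant acts 0.613333 + 0.028101 = 0.641434 m (along the plate) below the hinge at the top edge, so the moment about the hinge is M = F × 0.641434 = 270.437 × 0.641434 = 173.467 kN·m.
A normal force at the bottom, 1.84 m from the hinge, must supply this moment: P = 173.467/1.84 = 94.2755 kN.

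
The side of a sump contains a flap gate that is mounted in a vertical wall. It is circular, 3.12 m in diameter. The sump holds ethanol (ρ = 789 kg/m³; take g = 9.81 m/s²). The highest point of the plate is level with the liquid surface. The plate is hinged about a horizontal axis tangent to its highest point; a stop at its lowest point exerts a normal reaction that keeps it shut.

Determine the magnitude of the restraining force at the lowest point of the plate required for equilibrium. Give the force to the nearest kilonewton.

P ≈ 58 kN

γ = ρg = 789 × 9.81 / 1000 = 7.74009 kN/m³.
The centroid is at the centre, 1.56 m below the top of the plate, so the centroid depth is h_c = 1.56 m.
A = π(1.56)² = 7.64538 m².
Resultant F = γ·h_c·A = 7.74009 × 1.56 × 7.64538 = 92.3144 kN.
I_c = πr⁴/4 = π × 1.56⁴/4 = 4.65145 m⁴.
Centre of pressure: y_p = y_c + I_c/(y_c·A) = 1.56 + 4.65145/(1.56 × 7.64538) = 1.56 + 0.39 = 1.95 m along the plane.
The resultant acts 1.56 + 0.39 = 1.95 m (along the plate) below the hinge at the top edge, so the moment about the hinge is M = F × 1.95 = 92.3144 × 1.95 = 180.013 kN·m.
A normal force at the bottom, 3.12 m from the hinge, must supply this moment: P = 180.013/3.12 = 57.6965 kN.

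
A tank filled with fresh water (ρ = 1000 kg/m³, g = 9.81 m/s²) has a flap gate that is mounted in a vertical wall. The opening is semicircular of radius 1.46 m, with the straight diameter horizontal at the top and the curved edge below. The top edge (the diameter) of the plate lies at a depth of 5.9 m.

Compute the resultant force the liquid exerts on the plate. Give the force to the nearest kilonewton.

F ≈ 214 kN

γ = ρg = 1000 × 9.81 = 9810 N/m³ = 9.81 kN/m³.
The centroid of a semicircle lies 4r/(3π) = 0.619643 m from the diameter, here below the top edge, so the centroid depth is h_c = 5.9 + 0.619643 = 6.51964 m.
A = πr²/2 = π × 1.46²/2 = 3.34831 m².
Resultant F = γ·h_c·A = 9.81 × 6.51964 × 3.34831 = 214.15 kN.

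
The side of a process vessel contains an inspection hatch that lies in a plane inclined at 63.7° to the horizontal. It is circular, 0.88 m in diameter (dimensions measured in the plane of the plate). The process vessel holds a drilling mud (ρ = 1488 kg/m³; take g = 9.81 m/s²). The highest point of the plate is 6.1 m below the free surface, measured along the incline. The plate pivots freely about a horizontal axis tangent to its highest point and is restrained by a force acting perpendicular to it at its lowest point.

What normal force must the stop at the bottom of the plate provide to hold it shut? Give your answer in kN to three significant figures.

γ = ρg = 1488 × 9.81 / 1000 = 14.59728 kN/m³.
Let θ = 63.7° be the plate's angle to the horizontal; measure y along the incline from where the plane meets the free surface. Vertical depth h = y·sinθ with sinθ = 0.896486.
The centroid is at the centre, 0.44 m below the top of the plate, so y_c = 6.1 + 0.44 = 6.54 m and h_c = 6.54 × 0.896486 = 5.86302 m.
A = π(0.44)² = 0.608212 m².
Resultant F = γ·h_c·A = 14.59728 × 5.86302 × 0.608212 = 52.0533 kN.
I_c = πr⁴/4 = π × 0.44⁴/4 = 0.0294375 m⁴.
Centre of pressure: y_p = y_c + I_c/(y_c·A) = 6.54 + 0.0294375/(6.54 × 0.608212) = 6.54 + 0.00740062 = 6.5474 m along the plane.
The resultant acts 0.44 + 0.00740062 = 0.447401 m (along the plate) below the hinge at the top edge, so the moment about the hinge is M = F × 0.447401 = 52.0533 × 0.447401 = 23.2887 kN·m.
A normal force at the bottom, 0.88 m from the hinge, must supply this moment: P = 23.2887/0.88 = 26.4644 kN.

P ≈ 26.5 kN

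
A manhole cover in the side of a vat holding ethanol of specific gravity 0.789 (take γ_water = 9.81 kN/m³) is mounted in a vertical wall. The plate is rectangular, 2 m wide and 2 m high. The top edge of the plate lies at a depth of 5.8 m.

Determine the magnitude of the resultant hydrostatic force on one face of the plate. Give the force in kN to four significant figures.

γ = 0.789 × 9.81 = 7.74009 kN/m³.
The centroid lies 2/2 = 1 m below the top edge, so the centroid depth is h_c = 5.8 + 1 = 6.8 m.
A = 2 × 2 = 4 m².
Resultant F = γ·h_c·A = 7.74009 × 6.8 × 4 = 210.53 kN.

F ≈ 210.5 kN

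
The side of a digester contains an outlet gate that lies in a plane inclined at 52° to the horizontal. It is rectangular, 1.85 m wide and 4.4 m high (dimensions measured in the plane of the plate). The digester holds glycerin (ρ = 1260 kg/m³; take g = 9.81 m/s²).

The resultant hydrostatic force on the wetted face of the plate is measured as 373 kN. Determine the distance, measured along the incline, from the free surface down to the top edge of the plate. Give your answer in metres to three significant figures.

γ = ρg = 1260 × 9.81 / 1000 = 12.3606 kN/m³.
A = 1.85 × 4.4 = 8.14 m².
From F = γ·h_c·A, the centroid depth is h_c = 373/(12.3606 × 8.14) = 3.70719 m.
Let θ = 52° be the plate's angle to the horizontal; measure y along the incline from where the plane meets the free surface. Vertical depth h = y·sinθ with sinθ = 0.788011.
Along the incline, y_c = h_c/sinθ = 3.70719/0.788011 = 4.70449 m.
The centroid lies 4.4/2 = 2.2 m below the top edge, so the top edge sits at y_top = 4.70449 − 2.2 = 2.50449 m along the incline.

y_top ≈ 2.50 m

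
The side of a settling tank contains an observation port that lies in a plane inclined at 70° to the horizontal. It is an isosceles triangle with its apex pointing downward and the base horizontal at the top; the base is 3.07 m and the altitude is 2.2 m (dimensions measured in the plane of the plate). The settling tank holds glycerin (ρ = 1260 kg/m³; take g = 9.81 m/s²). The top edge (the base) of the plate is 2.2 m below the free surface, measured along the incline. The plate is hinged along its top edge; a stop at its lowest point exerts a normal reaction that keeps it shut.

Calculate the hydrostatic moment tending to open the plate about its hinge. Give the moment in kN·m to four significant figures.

M ≈ 94.92 kN·m

γ = ρg = 1260 × 9.81 / 1000 = 12.3606 kN/m³.
Let θ = 70° be the plate's angle to the horizontal; measure y along the incline from where the plane meets the free surface. Vertical depth h = y·sinθ with sinθ = 0.939693.
With the apex down, the centroid sits h/3 = 2.2/3 = 0.733333 m below the base (the top edge), so y_c = 2.2 + 0.733333 = 2.93333 m and h_c = 2.93333 × 0.939693 = 2.75643 m.
A = ½ × 3.07 × 2.2 = 3.377 m².
Resultant F = γ·h_c·A = 12.3606 × 2.75643 × 3.377 = 115.058 kN.
I_c = b·h³/36 = 3.07 × 2.2³/36 = 0.908038 m⁴.
Centre of pressure: y_p = y_c + I_c/(y_c·A) = 2.93333 + 0.908038/(2.93333 × 3.377) = 2.93333 + 0.0916668 = 3.025 m along the plane.
The resultant acts 0.733333 + 0.0916668 = 0.825 m (along the plate) below the hinge at the top edge, so the moment about the hinge is M = F × 0.825 = 115.058 × 0.825 = 94.9228 kN·m.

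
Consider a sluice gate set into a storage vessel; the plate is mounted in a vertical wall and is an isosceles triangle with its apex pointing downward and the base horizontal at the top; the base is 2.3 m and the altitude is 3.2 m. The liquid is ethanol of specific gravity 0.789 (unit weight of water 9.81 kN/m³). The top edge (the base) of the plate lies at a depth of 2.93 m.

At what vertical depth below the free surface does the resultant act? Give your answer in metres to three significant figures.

γ = 0.789 × 9.81 = 7.74009 kN/m³.
With the apex down, the centroid sits h/3 = 3.2/3 = 1.06667 m below the base (the top edge), so the centroid depth is h_c = 2.93 + 1.06667 = 3.99667 m.
A = ½ × 2.3 × 3.2 = 3.68 m².
Resultant F = γ·h_c·A = 7.74009 × 3.99667 × 3.68 = 113.839 kN.
I_c = b·h³/36 = 2.3 × 3.2³/36 = 2.09351 m⁴.
Centre of pressure: y_p = y_c + I_c/(y_c·A) = 3.99667 + 2.09351/(3.99667 × 3.68) = 3.99667 + 0.142341 = 4.13901 m along the plane.

h_p = 4.14 m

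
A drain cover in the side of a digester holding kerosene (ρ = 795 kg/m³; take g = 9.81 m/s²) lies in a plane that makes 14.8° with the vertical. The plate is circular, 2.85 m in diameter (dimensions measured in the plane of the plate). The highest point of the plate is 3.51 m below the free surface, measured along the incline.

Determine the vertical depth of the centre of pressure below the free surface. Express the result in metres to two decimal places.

γ = ρg = 795 × 9.81 / 1000 = 7.79895 kN/m³.
The plate makes 14.8° with the vertical, i.e. θ = 90° − 14.8° = 75.2° to the horizontal. Measuring y along the incline from the free-surface line, vertical depth h = y·sinθ with sinθ = 0.966823.
The centroid is at the centre, 1.425 m below the top of the plate, so y_c = 3.51 + 1.425 = 4.935 m and h_c = 4.935 × 0.966823 = 4.77127 m.
A = π(1.425)² = 6.3794 m².
Resultant F = γ·h_c·A = 7.79895 × 4.77127 × 6.3794 = 237.383 kN.
I_c = πr⁴/4 = π × 1.425⁴/4 = 3.23854 m⁴.
Centre of pressure: y_p = y_c + I_c/(y_c·A) = 4.935 + 3.23854/(4.935 × 6.3794) = 4.935 + 0.102868 = 5.03787 m along the plane.
Vertically, h_p = y_p·sinθ = 5.03787 × 0.966823 = 4.87073 m.

h_p = 4.87 m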